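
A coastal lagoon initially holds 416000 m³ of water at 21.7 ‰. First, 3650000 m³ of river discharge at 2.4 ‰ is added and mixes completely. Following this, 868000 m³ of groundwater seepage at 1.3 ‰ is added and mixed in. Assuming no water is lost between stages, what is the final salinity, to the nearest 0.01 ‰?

3.83 ‰

By conservation of dissolved salt,
Initial salt = 416,000×21.7 = 9,027,200
After stage 1: salt = 9,027,200 + 3,650,000×2.4 = 17,787,200; volume = 4,066,000 m³; S = 4.375 ‰
After stage 2: salt = 17,787,200 + 868,000×1.3 = 18,915,600; volume = 4,934,000 m³
S = 18,915,600 / 4,934,000 = 3.8337 ‰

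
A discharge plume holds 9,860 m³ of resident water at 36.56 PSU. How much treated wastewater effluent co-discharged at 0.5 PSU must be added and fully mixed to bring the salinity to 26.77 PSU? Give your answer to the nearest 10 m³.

3670 m³

Salt balance: 9,860×36.56 + V×0.5 = (9,860+V)×26.77
360,481.6 + 0.5V = 263,952.2 + 26.77V
96,529.4 = 26.27V
V = 3,674.51 m³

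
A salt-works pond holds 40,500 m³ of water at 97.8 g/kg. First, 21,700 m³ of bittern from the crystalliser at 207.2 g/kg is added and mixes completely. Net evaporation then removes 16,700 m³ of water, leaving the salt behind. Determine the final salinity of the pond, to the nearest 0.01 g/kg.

After mixing: salt = 40,500×97.8 + 21,700×207.2 = 8,457,140; volume = 62,200 m³
After evaporation: salt unchanged = 8,457,140; volume = 62,200 − 16,700 = 45,500 m³
S = 8,457,140 / 45,500 = 185.8712 g/kg

185.87 g/kg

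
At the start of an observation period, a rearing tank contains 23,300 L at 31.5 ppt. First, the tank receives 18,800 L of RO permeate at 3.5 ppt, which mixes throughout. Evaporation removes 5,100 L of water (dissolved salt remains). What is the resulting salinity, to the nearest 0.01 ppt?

After mixing: salt = 23,300×31.5 + 18,800×3.5 = 799,750; volume = 42,100 L
After evaporation: salt unchanged = 799,750; volume = 42,100 − 5,100 = 37,000 L
S = 799,750 / 37,000 = 21.6149 ppt

21.61 ppt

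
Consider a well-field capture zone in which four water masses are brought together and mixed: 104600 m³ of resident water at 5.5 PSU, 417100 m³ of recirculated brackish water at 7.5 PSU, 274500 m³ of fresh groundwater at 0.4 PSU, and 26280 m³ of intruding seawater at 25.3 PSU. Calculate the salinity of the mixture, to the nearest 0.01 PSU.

By conservation of dissolved salt,
salt = 104,600×5.5 + 417,100×7.5 + 274,500×0.4 + 26,280×25.3 = 575,300 + 3,128,250 + 109,800 + 664,884 = 4,478,234
volume = 104,600 + 417,100 + 274,500 + 26,280 = 822,480 m³
S = 4,478,234 / 822,480 = 5.4448 PSU

5.44 PSU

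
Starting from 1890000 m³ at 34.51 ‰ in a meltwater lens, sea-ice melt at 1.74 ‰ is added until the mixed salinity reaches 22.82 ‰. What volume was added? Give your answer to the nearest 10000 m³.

1050000 m³

Salt balance: 1,890,000×34.51 + V×1.74 = (1,890,000+V)×22.82
65,223,900 + 1.74V = 43,129,800 + 22.82V
22,094,100 = 21.08V
V = 1,048,107.21 m³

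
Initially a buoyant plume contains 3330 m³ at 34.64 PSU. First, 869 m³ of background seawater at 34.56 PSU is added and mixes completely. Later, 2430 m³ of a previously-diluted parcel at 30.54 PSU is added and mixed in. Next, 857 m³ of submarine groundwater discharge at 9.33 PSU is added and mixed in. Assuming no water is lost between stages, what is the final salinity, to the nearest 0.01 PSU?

30.40 PSU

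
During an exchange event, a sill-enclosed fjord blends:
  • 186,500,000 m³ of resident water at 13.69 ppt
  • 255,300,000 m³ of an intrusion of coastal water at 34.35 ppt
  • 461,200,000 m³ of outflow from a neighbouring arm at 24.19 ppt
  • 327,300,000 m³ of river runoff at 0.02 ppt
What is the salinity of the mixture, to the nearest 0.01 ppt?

18.28 ppt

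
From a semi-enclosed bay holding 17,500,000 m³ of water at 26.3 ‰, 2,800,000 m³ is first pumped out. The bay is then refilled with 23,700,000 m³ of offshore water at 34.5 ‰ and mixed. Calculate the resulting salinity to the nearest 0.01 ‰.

31.36 ‰

Remaining after removal: 14,700,000 m³ at 26.3 ‰ (salt = 386,610,000)
After addition: salt = 386,610,000 + 23,700,000×34.5 = 1,204,260,000; volume = 38,400,000 m³
S = 1,204,260,000 / 38,400,000 = 31.3609 ‰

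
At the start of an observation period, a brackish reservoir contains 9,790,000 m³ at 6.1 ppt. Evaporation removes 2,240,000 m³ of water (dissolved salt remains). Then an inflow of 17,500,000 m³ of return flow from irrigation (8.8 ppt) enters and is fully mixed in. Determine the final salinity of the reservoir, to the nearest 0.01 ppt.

After evaporation: salt = 9,790,000×6.1 = 59,719,000; volume = 9,790,000 − 2,240,000 = 7,550,000 m³
After mixing: salt = 59,719,000 + 17,500,000×8.8 = 213,719,000; volume = 7,550,000 + 17,500,000 = 25,050,000 m³
S = 213,719,000 / 25,050,000 = 8.5317 ppt

8.53 ppt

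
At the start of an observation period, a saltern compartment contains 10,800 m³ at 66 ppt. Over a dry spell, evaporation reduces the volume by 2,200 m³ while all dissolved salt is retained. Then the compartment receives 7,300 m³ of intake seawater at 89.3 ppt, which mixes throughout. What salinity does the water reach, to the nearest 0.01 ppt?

After evaporation: salt = 10,800×66 = 712,800; volume = 10,800 − 2,200 = 8,600 m³
After mixing: salt = 712,800 + 7,300×89.3 = 1,364,690; volume = 8,600 + 7,300 = 15,900 m³
S = 1,364,690 / 15,900 = 85.8296 ppt

85.83 ppt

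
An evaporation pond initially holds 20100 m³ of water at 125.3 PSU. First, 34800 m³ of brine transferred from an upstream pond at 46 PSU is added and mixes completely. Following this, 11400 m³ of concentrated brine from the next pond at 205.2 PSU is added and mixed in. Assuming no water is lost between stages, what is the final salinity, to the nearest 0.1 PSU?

97.4 PSU

Weighted by volume,
Initial salt = 20,100×125.3 = 2,518,530
After stage 1: salt = 2,518,530 + 34,800×46 = 4,119,330; volume = 54,900 m³; S = 75.033 PSU
After stage 2: salt = 4,119,330 + 11,400×205.2 = 6,458,610; volume = 66,300 m³
S = 6,458,610 / 66,300 = 97.4149 PSU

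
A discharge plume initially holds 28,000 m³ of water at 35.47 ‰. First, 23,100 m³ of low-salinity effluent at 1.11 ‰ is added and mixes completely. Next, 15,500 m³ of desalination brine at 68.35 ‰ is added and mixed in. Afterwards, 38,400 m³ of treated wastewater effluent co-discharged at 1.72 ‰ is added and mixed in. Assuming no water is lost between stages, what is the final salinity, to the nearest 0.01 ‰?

20.42 ‰

Salt balance:
Initial salt = 28,000×35.47 = 993,160
After stage 1: salt = 993,160 + 23,100×1.11 = 1,018,801; volume = 51,100 m³; S = 19.937 ‰
After stage 2: salt = 1,018,801 + 15,500×68.35 = 2,078,226; volume = 66,600 m³; S = 31.205 ‰
After stage 3: salt = 2,078,226 + 38,400×1.72 = 2,144,274; volume = 105,000 m³
S = 2,144,274 / 105,000 = 20.4217 ‰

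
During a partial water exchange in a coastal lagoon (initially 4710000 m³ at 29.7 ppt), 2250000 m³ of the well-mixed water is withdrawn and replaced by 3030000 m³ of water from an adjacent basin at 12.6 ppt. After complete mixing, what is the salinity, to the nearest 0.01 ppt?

Remaining after removal: 2,460,000 m³ at 29.7 ppt (salt = 73,062,000)
After addition: salt = 73,062,000 + 3,030,000×12.6 = 111,240,000; volume = 5,490,000 m³
S = 111,240,000 / 5,490,000 = 20.2623 ppt

20.26 ppt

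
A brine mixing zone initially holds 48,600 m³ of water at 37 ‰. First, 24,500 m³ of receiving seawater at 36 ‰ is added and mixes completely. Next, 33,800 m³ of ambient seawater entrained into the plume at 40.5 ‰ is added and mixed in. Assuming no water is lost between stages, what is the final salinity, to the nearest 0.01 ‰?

37.88 ‰

Salt balance:
Initial salt = 48,600×37 = 1,798,200
After stage 1: salt = 1,798,200 + 24,500×36 = 2,680,200; volume = 73,100 m³; S = 36.665 ‰
After stage 2: salt = 2,680,200 + 33,800×40.5 = 4,049,100; volume = 106,900 m³
S = 4,049,100 / 106,900 = 37.8775 ‰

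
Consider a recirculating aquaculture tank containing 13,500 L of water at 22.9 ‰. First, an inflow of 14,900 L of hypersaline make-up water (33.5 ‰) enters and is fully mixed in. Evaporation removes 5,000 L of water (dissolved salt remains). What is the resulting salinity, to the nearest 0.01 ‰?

34.54 ‰

After mixing: salt = 13,500×22.9 + 14,900×33.5 = 808,300; volume = 28,400 L
After evaporation: salt unchanged = 808,300; volume = 28,400 − 5,000 = 23,400 L
S = 808,300 / 23,400 = 34.5427 ‰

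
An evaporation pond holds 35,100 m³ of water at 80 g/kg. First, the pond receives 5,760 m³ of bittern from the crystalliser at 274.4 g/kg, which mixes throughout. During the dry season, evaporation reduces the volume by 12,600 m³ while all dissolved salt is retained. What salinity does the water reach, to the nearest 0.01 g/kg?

After mixing: salt = 35,100×80 + 5,760×274.4 = 4,388,544; volume = 40,860 m³
After evaporation: salt unchanged = 4,388,544; volume = 40,860 − 12,600 = 28,260 m³
S = 4,388,544 / 28,260 = 155.2917 g/kg

155.29 g/kg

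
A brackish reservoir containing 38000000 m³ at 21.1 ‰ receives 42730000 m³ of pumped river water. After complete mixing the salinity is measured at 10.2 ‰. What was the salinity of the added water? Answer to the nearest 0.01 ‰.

Salt balance: 38,000,000×21.1 + 42,730,000×S = 80,730,000×10.2
801,800,000 + 42,730,000·S = 823,446,000
S = (823,446,000 − 801,800,000) / 42,730,000 = 0.5066 ‰

0.51 ‰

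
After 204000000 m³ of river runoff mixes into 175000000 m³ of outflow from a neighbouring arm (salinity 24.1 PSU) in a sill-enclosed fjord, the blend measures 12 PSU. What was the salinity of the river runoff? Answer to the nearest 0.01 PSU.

Salt balance: 175,000,000×24.1 + 204,000,000×S = 379,000,000×12
4,217,500,000 + 204,000,000·S = 4,548,000,000
S = (4,548,000,000 − 4,217,500,000) / 204,000,000 = 1.6201 PSU

1.62 PSU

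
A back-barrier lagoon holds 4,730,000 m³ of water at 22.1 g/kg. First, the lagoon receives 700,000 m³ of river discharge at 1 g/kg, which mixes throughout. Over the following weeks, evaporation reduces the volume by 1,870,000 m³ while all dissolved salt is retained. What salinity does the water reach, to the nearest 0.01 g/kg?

After mixing: salt = 4,730,000×22.1 + 700,000×1 = 105,233,000; volume = 5,430,000 m³
After evaporation: salt unchanged = 105,233,000; volume = 5,430,000 − 1,870,000 = 3,560,000 m³
S = 105,233,000 / 3,560,000 = 29.5598 g/kg

29.56 g/kg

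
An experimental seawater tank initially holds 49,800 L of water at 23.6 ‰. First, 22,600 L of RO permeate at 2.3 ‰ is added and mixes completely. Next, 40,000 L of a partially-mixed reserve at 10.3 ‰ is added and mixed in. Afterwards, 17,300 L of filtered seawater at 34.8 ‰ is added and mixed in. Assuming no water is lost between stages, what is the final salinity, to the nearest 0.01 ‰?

By conservation of dissolved salt,
Initial salt = 49,800×23.6 = 1,175,280
After stage 1: salt = 1,175,280 + 22,600×2.3 = 1,227,260; volume = 72,400 L; S = 16.951 ‰
After stage 2: salt = 1,227,260 + 40,000×10.3 = 1,639,260; volume = 112,400 L; S = 14.584 ‰
After stage 3: salt = 1,639,260 + 17,300×34.8 = 2,241,300; volume = 129,700 L
S = 2,241,300 / 129,700 = 17.2806 ‰

17.28 ‰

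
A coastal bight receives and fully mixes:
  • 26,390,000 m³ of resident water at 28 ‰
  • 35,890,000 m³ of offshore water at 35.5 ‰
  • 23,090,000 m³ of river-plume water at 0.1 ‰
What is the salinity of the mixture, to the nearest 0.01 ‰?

By conservation of dissolved salt,
salt = 26,390,000×28 + 35,890,000×35.5 + 23,090,000×0.1 = 738,920,000 + 1,274,095,000 + 2,309,000 = 2,015,324,000
volume = 26,390,000 + 35,890,000 + 23,090,000 = 85,370,000 m³
S = 2,015,324,000 / 85,370,000 = 23.6069 ‰

23.61 ‰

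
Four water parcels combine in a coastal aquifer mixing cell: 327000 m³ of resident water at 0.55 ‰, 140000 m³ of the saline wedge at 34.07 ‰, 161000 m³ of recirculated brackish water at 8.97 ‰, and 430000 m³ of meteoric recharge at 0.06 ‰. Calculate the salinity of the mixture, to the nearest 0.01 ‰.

Salt balance:
salt = 327,000×0.55 + 140,000×34.07 + 161,000×8.97 + 430,000×0.06 = 179,850 + 4,769,800 + 1,444,170 + 25,800 = 6,419,620
volume = 327,000 + 140,000 + 161,000 + 430,000 = 1,058,000 m³
S = 6,419,620 / 1,058,000 = 6.0677 ‰

6.07 ‰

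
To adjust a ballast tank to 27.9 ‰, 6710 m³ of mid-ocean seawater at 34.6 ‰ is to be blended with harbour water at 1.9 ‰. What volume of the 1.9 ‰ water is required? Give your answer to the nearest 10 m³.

Salt balance: 6,710×34.6 + V×1.9 = (6,710+V)×27.9
232,166 + 1.9V = 187,209 + 27.9V
44,957 = 26V
V = 1,729.12 m³

1730 m³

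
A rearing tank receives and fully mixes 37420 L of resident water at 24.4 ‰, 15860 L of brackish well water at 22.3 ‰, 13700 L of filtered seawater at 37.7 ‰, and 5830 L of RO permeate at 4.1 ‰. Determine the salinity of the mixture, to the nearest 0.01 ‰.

Mass of salt is conserved:
salt = 37,420×24.4 + 15,860×22.3 + 13,700×37.7 + 5,830×4.1 = 913,048 + 353,678 + 516,490 + 23,903 = 1,807,119
volume = 37,420 + 15,860 + 13,700 + 5,830 = 72,810 L
S = 1,807,119 / 72,810 = 24.8197 ‰

24.82 ‰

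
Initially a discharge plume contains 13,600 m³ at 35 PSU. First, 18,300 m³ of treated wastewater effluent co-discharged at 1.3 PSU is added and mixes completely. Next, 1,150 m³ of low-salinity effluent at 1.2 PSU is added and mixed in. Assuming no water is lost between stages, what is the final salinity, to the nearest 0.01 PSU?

By conservation of dissolved salt,
Initial salt = 13,600×35 = 476,000
After stage 1: salt = 476,000 + 18,300×1.3 = 499,790; volume = 31,900 m³; S = 15.667 PSU
After stage 2: salt = 499,790 + 1,150×1.2 = 501,170; volume = 33,050 m³
S = 501,170 / 33,050 = 15.164 PSU

15.16 PSU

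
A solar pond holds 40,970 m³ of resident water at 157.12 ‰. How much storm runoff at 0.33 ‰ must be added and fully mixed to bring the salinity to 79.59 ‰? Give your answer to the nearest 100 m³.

Salt balance: 40,970×157.12 + V×0.33 = (40,970+V)×79.59
6,437,206.4 + 0.33V = 3,260,802.3 + 79.59V
3,176,404.1 = 79.26V
V = 40,075.75 m³

40100 m³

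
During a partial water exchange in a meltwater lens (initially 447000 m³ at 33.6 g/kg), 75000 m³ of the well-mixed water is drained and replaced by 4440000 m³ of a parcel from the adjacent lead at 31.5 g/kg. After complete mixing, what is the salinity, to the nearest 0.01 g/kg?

31.66 g/kg

Remaining after removal: 372,000 m³ at 33.6 g/kg (salt = 12,499,200)
After addition: salt = 12,499,200 + 4,440,000×31.5 = 152,359,200; volume = 4,812,000 m³
S = 152,359,200 / 4,812,000 = 31.6623 g/kg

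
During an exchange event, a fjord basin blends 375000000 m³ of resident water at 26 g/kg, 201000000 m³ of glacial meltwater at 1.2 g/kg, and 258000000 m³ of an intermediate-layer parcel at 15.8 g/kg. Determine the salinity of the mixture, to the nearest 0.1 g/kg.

16.9 g/kg

Total salt / total volume:
salt = 375,000,000×26 + 201,000,000×1.2 + 258,000,000×15.8 = 9,750,000,000 + 241,200,000 + 4,076,400,000 = 14,067,600,000
volume = 375,000,000 + 201,000,000 + 258,000,000 = 834,000,000 m³
S = 14,067,600,000 / 834,000,000 = 16.868 g/kg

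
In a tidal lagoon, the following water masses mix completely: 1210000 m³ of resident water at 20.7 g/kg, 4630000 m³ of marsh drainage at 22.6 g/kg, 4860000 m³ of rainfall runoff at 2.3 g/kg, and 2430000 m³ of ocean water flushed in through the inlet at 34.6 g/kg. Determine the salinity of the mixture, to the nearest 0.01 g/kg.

17.13 g/kg

Mass of salt is conserved:
salt = 1,210,000×20.7 + 4,630,000×22.6 + 4,860,000×2.3 + 2,430,000×34.6 = 25,047,000 + 104,638,000 + 11,178,000 + 84,078,000 = 224,941,000
volume = 1,210,000 + 4,630,000 + 4,860,000 + 2,430,000 = 13,130,000 m³
S = 224,941,000 / 13,130,000 = 17.1318 g/kg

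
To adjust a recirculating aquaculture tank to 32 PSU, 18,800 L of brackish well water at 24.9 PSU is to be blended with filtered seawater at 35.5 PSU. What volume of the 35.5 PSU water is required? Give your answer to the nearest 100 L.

38100 L

Salt balance: 18,800×24.9 + V×35.5 = (18,800+V)×32
468,120 + 35.5V = 601,600 + 32V
133,480 = 3.5V
V = 38,137.14 L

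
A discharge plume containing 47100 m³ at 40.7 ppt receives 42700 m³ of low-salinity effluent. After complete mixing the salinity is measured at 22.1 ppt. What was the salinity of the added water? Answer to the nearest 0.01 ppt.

1.58 ppt

Salt balance: 47,100×40.7 + 42,700×S = 89,800×22.1
1,916,970 + 42,700·S = 1,984,580
S = (1,984,580 − 1,916,970) / 42,700 = 1.5834 ppt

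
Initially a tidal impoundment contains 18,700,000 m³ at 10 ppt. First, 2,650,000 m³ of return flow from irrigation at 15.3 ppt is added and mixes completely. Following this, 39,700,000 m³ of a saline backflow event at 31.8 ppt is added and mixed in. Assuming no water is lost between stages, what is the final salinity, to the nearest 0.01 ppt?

By conservation of dissolved salt,
Initial salt = 18,700,000×10 = 187,000,000
After stage 1: salt = 187,000,000 + 2,650,000×15.3 = 227,545,000; volume = 21,350,000 m³; S = 10.658 ppt
After stage 2: salt = 227,545,000 + 39,700,000×31.8 = 1,490,005,000; volume = 61,050,000 m³
S = 1,490,005,000 / 61,050,000 = 24.4063 ppt

24.41 ppt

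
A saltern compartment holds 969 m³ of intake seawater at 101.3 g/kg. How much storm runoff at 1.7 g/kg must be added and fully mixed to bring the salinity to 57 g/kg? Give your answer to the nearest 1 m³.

776 m³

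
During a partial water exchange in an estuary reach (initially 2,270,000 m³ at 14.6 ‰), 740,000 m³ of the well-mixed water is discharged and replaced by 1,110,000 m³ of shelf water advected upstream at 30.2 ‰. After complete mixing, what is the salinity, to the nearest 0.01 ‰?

21.16 ‰

Remaining after removal: 1,530,000 m³ at 14.6 ‰ (salt = 22,338,000)
After addition: salt = 22,338,000 + 1,110,000×30.2 = 55,860,000; volume = 2,640,000 m³
S = 55,860,000 / 2,640,000 = 21.1591 ‰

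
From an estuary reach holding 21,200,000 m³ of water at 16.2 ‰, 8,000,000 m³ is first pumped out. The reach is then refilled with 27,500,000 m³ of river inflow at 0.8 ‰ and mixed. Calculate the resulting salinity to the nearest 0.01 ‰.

5.79 ‰

Remaining after removal: 13,200,000 m³ at 16.2 ‰ (salt = 213,840,000)
After addition: salt = 213,840,000 + 27,500,000×0.8 = 235,840,000; volume = 40,700,000 m³
S = 235,840,000 / 40,700,000 = 5.7946 ‰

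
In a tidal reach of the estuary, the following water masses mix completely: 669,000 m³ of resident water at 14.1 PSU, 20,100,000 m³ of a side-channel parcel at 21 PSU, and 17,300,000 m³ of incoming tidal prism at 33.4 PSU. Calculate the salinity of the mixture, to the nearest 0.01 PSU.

26.51 PSU

Salt balance:
salt = 669,000×14.1 + 20,100,000×21 + 17,300,000×33.4 = 9,432,900 + 422,100,000 + 577,820,000 = 1,009,352,900
volume = 669,000 + 20,100,000 + 17,300,000 = 38,069,000 m³
S = 1,009,352,900 / 38,069,000 = 26.5138 PSU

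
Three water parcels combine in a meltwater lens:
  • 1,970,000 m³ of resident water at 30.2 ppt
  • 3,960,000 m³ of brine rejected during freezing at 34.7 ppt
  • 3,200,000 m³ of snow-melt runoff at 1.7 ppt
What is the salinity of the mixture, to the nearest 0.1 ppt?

Conserving salt mass:
salt = 1,970,000×30.2 + 3,960,000×34.7 + 3,200,000×1.7 = 59,494,000 + 137,412,000 + 5,440,000 = 202,346,000
volume = 1,970,000 + 3,960,000 + 3,200,000 = 9,130,000 m³
S = 202,346,000 / 9,130,000 = 22.163 ppt

22.2 ppt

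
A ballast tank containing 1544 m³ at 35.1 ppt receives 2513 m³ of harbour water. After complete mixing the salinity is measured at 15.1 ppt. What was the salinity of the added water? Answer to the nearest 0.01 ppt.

Salt balance: 1,544×35.1 + 2,513×S = 4,057×15.1
54,194.4 + 2,513·S = 61,260.7
S = (61,260.7 − 54,194.4) / 2,513 = 2.8119 ppt

2.81 ppt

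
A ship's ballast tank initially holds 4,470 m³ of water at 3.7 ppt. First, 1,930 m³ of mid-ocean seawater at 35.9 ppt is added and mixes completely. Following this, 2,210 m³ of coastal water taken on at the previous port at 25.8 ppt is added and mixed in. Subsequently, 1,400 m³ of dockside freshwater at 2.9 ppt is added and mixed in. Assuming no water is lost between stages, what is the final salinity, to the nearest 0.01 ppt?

14.68 ppt

Total salt / total volume:
Initial salt = 4,470×3.7 = 16,539
After stage 1: salt = 16,539 + 1,930×35.9 = 85,826; volume = 6,400 m³; S = 13.41 ppt
After stage 2: salt = 85,826 + 2,210×25.8 = 142,844; volume = 8,610 m³; S = 16.59 ppt
After stage 3: salt = 142,844 + 1,400×2.9 = 146,904; volume = 10,010 m³
S = 146,904 / 10,010 = 14.6757 ppt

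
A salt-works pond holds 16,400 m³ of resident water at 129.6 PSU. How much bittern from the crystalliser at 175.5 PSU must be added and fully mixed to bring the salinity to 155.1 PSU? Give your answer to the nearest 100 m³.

Salt balance: 16,400×129.6 + V×175.5 = (16,400+V)×155.1
2,125,440 + 175.5V = 2,543,640 + 155.1V
418,200 = 20.4V
V = 20,500 m³

20500 m³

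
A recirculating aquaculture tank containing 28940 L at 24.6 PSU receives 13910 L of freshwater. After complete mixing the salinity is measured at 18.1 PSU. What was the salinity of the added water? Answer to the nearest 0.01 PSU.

Salt balance: 28,940×24.6 + 13,910×S = 42,850×18.1
711,924 + 13,910·S = 775,585
S = (775,585 − 711,924) / 13,910 = 4.5766 PSU

4.58 PSU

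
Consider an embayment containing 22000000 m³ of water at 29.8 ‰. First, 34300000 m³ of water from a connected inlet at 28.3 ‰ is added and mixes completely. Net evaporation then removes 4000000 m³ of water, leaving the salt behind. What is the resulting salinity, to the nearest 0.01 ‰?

After mixing: salt = 22,000,000×29.8 + 34,300,000×28.3 = 1,626,290,000; volume = 56,300,000 m³
After evaporation: salt unchanged = 1,626,290,000; volume = 56,300,000 − 4,000,000 = 52,300,000 m³
S = 1,626,290,000 / 52,300,000 = 31.0954 ‰

31.10 ‰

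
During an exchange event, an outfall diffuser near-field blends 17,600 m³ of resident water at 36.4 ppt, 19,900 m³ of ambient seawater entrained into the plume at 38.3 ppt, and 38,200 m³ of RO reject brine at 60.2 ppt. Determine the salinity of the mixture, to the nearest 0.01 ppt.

By conservation of dissolved salt,
salt = 17,600×36.4 + 19,900×38.3 + 38,200×60.2 = 640,640 + 762,170 + 2,299,640 = 3,702,450
volume = 17,600 + 19,900 + 38,200 = 75,700 m³
S = 3,702,450 / 75,700 = 48.9095 ppt

48.91 ppt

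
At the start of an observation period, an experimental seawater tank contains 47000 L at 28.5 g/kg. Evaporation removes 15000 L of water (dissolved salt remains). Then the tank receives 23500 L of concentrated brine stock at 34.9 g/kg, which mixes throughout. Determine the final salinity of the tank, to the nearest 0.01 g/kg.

38.91 g/kg

After evaporation: salt = 47,000×28.5 = 1,339,500; volume = 47,000 − 15,000 = 32,000 L
After mixing: salt = 1,339,500 + 23,500×34.9 = 2,159,650; volume = 32,000 + 23,500 = 55,500 L
S = 2,159,650 / 55,500 = 38.9126 g/kg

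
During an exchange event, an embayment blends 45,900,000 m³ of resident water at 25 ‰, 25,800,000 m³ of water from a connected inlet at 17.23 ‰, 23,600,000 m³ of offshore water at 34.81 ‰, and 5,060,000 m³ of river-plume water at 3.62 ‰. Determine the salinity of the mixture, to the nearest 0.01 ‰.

24.23 ‰

Conserving salt mass:
salt = 45,900,000×25 + 25,800,000×17.23 + 23,600,000×34.81 + 5,060,000×3.62 = 1,147,500,000 + 444,534,000 + 821,516,000 + 18,317,200 = 2,431,867,200
volume = 45,900,000 + 25,800,000 + 23,600,000 + 5,060,000 = 100,360,000 m³
S = 2,431,867,200 / 100,360,000 = 24.2314 ‰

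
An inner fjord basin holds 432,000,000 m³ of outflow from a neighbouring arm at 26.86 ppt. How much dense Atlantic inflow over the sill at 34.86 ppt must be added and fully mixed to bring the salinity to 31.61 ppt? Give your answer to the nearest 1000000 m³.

631000000 m³

Salt balance: 432,000,000×26.86 + V×34.86 = (432,000,000+V)×31.61
11,603,520,000 + 34.86V = 13,655,520,000 + 31.61V
2,052,000,000 = 3.25V
V = 631,384,615.38 m³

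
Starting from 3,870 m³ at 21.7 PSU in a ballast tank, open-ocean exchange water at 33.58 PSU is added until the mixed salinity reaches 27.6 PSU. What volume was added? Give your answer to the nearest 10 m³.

3820 m³

Salt balance: 3,870×21.7 + V×33.58 = (3,870+V)×27.6
83,979 + 33.58V = 106,812 + 27.6V
22,833 = 5.98V
V = 3,818.23 m³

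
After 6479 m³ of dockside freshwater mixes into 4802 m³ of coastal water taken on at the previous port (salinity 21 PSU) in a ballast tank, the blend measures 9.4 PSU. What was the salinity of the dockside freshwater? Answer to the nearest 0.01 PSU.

Salt balance: 4,802×21 + 6,479×S = 11,281×9.4
100,842 + 6,479·S = 106,041.4
S = (106,041.4 − 100,842) / 6,479 = 0.8025 PSU

0.80 PSU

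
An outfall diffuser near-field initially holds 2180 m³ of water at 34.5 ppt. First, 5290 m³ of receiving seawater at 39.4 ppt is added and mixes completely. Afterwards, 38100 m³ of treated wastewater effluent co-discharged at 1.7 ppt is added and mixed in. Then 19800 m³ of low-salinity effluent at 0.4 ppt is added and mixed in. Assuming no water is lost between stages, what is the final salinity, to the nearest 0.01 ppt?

5.45 ppt

Total salt / total volume:
Initial salt = 2,180×34.5 = 75,210
After stage 1: salt = 75,210 + 5,290×39.4 = 283,636; volume = 7,470 m³; S = 37.97 ppt
After stage 2: salt = 283,636 + 38,100×1.7 = 348,406; volume = 45,570 m³; S = 7.646 ppt
After stage 3: salt = 348,406 + 19,800×0.4 = 356,326; volume = 65,370 m³
S = 356,326 / 65,370 = 5.4509 ppt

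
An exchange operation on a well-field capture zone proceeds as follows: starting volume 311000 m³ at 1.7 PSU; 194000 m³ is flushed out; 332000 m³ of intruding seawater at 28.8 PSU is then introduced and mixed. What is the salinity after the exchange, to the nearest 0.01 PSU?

Remaining after removal: 117,000 m³ at 1.7 PSU (salt = 198,900)
After addition: salt = 198,900 + 332,000×28.8 = 9,760,500; volume = 449,000 m³
S = 9,760,500 / 449,000 = 21.7383 PSU

21.74 PSU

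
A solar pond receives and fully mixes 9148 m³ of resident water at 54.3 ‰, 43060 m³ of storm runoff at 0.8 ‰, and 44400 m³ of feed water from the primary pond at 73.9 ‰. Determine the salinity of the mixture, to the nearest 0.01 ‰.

Mass of salt is conserved:
salt = 9,148×54.3 + 43,060×0.8 + 44,400×73.9 = 496,736.4 + 34,448 + 3,281,160 = 3,812,344.4
volume = 9,148 + 43,060 + 44,400 = 96,608 m³
S = 3,812,344.4 / 96,608 = 39.462 ‰

39.46 ‰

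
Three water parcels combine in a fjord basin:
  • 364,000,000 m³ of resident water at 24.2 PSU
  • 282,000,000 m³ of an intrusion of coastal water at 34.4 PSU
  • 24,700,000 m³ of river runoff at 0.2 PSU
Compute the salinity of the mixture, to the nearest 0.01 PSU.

27.60 PSU

Salt balance:
salt = 364,000,000×24.2 + 282,000,000×34.4 + 24,700,000×0.2 = 8,808,800,000 + 9,700,800,000 + 4,940,000 = 18,514,540,000
volume = 364,000,000 + 282,000,000 + 24,700,000 = 670,700,000 m³
S = 18,514,540,000 / 670,700,000 = 27.6048 PSU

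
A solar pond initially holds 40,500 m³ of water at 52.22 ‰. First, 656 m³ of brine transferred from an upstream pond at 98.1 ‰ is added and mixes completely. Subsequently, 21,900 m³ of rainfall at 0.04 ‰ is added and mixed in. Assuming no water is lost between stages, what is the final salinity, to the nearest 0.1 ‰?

34.6 ‰

Weighted by volume,
Initial salt = 40,500×52.22 = 2,114,910
After stage 1: salt = 2,114,910 + 656×98.1 = 2,179,263.6; volume = 41,156 m³; S = 52.951 ‰
After stage 2: salt = 2,179,263.6 + 21,900×0.04 = 2,180,139.6; volume = 63,056 m³
S = 2,180,139.6 / 63,056 = 34.5747 ‰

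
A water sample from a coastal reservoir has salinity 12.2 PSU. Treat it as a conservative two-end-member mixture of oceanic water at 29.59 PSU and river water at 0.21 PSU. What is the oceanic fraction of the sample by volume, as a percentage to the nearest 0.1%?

Let g be the oceanic fraction. Salt balance per unit volume:
g×29.59 + (1−g)×0.21 = 12.2
g = (12.2 − 0.21) / (29.59 − 0.21) = 11.99/29.38 = 0.4081

40.8%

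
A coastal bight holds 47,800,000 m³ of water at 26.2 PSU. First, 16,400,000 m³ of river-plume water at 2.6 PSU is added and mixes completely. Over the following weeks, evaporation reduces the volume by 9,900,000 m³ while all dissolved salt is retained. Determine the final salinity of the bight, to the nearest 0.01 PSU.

23.85 PSU

After mixing: salt = 47,800,000×26.2 + 16,400,000×2.6 = 1,295,000,000; volume = 64,200,000 m³
After evaporation: salt unchanged = 1,295,000,000; volume = 64,200,000 − 9,900,000 = 54,300,000 m³
S = 1,295,000,000 / 54,300,000 = 23.849 PSU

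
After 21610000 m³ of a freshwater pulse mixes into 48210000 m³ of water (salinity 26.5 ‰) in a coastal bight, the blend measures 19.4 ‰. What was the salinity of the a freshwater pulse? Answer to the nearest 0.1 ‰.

Salt balance: 48,210,000×26.5 + 21,610,000×S = 69,820,000×19.4
1,277,565,000 + 21,610,000·S = 1,354,508,000
S = (1,354,508,000 − 1,277,565,000) / 21,610,000 = 3.5605 ‰

3.6 ‰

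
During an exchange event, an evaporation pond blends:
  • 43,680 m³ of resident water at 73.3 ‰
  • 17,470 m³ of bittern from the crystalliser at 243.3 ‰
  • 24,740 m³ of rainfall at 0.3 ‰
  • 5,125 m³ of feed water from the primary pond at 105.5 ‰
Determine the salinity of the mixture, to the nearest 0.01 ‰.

Mass of salt is conserved:
salt = 43,680×73.3 + 17,470×243.3 + 24,740×0.3 + 5,125×105.5 = 3,201,744 + 4,250,451 + 7,422 + 540,687.5 = 8,000,304.5
volume = 43,680 + 17,470 + 24,740 + 5,125 = 91,015 m³
S = 8,000,304.5 / 91,015 = 87.9009 ‰

87.90 ‰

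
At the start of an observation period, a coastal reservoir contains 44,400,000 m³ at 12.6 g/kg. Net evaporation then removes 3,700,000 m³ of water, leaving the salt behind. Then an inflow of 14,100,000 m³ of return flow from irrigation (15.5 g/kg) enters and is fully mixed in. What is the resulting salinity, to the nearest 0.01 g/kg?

14.20 g/kg

After evaporation: salt = 44,400,000×12.6 = 559,440,000; volume = 44,400,000 − 3,700,000 = 40,700,000 m³
After mixing: salt = 559,440,000 + 14,100,000×15.5 = 777,990,000; volume = 40,700,000 + 14,100,000 = 54,800,000 m³
S = 777,990,000 / 54,800,000 = 14.1969 g/kg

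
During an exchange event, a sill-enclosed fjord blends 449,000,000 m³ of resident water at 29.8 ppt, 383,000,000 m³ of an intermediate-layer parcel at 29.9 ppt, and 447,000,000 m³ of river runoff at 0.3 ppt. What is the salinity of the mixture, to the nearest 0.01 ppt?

19.52 ppt

Weighted by volume,
salt = 449,000,000×29.8 + 383,000,000×29.9 + 447,000,000×0.3 = 13,380,200,000 + 11,451,700,000 + 134,100,000 = 24,966,000,000
volume = 449,000,000 + 383,000,000 + 447,000,000 = 1,279,000,000 m³
S = 24,966,000,000 / 1,279,000,000 = 19.5199 ppt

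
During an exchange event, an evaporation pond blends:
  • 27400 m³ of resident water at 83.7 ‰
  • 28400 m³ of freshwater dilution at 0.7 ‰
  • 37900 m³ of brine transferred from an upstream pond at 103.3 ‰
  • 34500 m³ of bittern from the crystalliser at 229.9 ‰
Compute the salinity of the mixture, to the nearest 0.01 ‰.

110.45 ‰

Weighted by volume,
salt = 27,400×83.7 + 28,400×0.7 + 37,900×103.3 + 34,500×229.9 = 2,293,380 + 19,880 + 3,915,070 + 7,931,550 = 14,159,880
volume = 27,400 + 28,400 + 37,900 + 34,500 = 128,200 m³
S = 14,159,880 / 128,200 = 110.4515 ‰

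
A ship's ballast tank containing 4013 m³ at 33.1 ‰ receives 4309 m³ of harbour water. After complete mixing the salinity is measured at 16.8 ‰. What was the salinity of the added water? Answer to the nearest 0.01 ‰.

1.62 ‰

Salt balance: 4,013×33.1 + 4,309×S = 8,322×16.8
132,830.3 + 4,309·S = 139,809.6
S = (139,809.6 − 132,830.3) / 4,309 = 1.6197 ‰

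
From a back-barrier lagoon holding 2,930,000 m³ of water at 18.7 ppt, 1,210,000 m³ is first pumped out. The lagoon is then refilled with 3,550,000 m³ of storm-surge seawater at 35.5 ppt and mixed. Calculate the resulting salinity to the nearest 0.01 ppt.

30.02 ppt

Remaining after removal: 1,720,000 m³ at 18.7 ppt (salt = 32,164,000)
After addition: salt = 32,164,000 + 3,550,000×35.5 = 158,189,000; volume = 5,270,000 m³
S = 158,189,000 / 5,270,000 = 30.0169 ppt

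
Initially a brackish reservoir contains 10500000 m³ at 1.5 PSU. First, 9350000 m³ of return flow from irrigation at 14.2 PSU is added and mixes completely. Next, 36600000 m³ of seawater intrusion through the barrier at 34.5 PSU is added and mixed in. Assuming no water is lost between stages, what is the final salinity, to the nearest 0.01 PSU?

Salt balance:
Initial salt = 10,500,000×1.5 = 15,750,000
After stage 1: salt = 15,750,000 + 9,350,000×14.2 = 148,520,000; volume = 19,850,000 m³; S = 7.482 PSU
After stage 2: salt = 148,520,000 + 36,600,000×34.5 = 1,411,220,000; volume = 56,450,000 m³
S = 1,411,220,000 / 56,450,000 = 24.9995 PSU

25.00 PSU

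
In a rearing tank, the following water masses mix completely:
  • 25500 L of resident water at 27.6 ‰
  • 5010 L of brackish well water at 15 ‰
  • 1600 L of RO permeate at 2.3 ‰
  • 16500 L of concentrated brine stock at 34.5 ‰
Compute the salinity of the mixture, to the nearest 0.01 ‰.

Salt balance:
salt = 25,500×27.6 + 5,010×15 + 1,600×2.3 + 16,500×34.5 = 703,800 + 75,150 + 3,680 + 569,250 = 1,351,880
volume = 25,500 + 5,010 + 1,600 + 16,500 = 48,610 L
S = 1,351,880 / 48,610 = 27.8107 ‰

27.81 ‰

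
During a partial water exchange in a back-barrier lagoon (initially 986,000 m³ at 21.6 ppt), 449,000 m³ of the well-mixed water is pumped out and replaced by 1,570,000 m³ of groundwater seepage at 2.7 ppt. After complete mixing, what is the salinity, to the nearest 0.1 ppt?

7.5 ppt

Remaining after removal: 537,000 m³ at 21.6 ppt (salt = 11,599,200)
After addition: salt = 11,599,200 + 1,570,000×2.7 = 15,838,200; volume = 2,107,000 m³
S = 15,838,200 / 2,107,000 = 7.5169 ppt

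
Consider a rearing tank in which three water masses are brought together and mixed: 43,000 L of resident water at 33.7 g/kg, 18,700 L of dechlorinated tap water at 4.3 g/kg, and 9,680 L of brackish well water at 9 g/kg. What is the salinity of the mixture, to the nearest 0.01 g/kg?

Conserving salt mass:
salt = 43,000×33.7 + 18,700×4.3 + 9,680×9 = 1,449,100 + 80,410 + 87,120 = 1,616,630
volume = 43,000 + 18,700 + 9,680 = 71,380 L
S = 1,616,630 / 71,380 = 22.6482 g/kg

22.65 g/kg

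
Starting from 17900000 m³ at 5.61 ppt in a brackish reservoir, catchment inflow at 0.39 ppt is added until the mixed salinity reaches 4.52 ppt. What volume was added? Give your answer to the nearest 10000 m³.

4720000 m³

Salt balance: 17,900,000×5.61 + V×0.39 = (17,900,000+V)×4.52
100,419,000 + 0.39V = 80,908,000 + 4.52V
19,511,000 = 4.13V
V = 4,724,213.08 m³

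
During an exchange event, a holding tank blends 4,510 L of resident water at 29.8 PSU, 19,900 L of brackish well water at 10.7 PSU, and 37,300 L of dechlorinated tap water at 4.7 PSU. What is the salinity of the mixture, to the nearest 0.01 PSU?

8.47 PSU

By conservation of dissolved salt,
salt = 4,510×29.8 + 19,900×10.7 + 37,300×4.7 = 134,398 + 212,930 + 175,310 = 522,638
volume = 4,510 + 19,900 + 37,300 = 61,710 L
S = 522,638 / 61,710 = 8.4693 PSU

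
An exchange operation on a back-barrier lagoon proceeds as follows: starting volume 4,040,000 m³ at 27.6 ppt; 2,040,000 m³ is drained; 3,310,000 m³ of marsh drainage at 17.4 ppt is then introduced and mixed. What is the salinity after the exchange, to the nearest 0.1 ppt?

Remaining after removal: 2,000,000 m³ at 27.6 ppt (salt = 55,200,000)
After addition: salt = 55,200,000 + 3,310,000×17.4 = 112,794,000; volume = 5,310,000 m³
S = 112,794,000 / 5,310,000 = 21.2418 ppt

21.2 ppt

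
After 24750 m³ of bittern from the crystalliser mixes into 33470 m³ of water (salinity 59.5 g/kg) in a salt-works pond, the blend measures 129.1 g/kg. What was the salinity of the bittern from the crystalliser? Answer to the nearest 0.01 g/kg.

223.22 g/kg

Salt balance: 33,470×59.5 + 24,750×S = 58,220×129.1
1,991,465 + 24,750·S = 7,516,202
S = (7,516,202 − 1,991,465) / 24,750 = 223.2217 g/kg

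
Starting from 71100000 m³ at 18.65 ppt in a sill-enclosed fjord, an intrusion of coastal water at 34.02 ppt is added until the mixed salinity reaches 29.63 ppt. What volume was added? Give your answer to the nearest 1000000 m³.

178000000 m³

Salt balance: 71,100,000×18.65 + V×34.02 = (71,100,000+V)×29.63
1,326,015,000 + 34.02V = 2,106,693,000 + 29.63V
780,678,000 = 4.39V
V = 177,830,979.5 m³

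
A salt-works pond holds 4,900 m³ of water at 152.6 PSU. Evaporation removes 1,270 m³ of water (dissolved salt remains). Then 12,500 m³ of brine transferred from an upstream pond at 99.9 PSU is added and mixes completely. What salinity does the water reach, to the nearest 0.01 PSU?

123.77 PSU

After evaporation: salt = 4,900×152.6 = 747,740; volume = 4,900 − 1,270 = 3,630 m³
After mixing: salt = 747,740 + 12,500×99.9 = 1,996,490; volume = 3,630 + 12,500 = 16,130 m³
S = 1,996,490 / 16,130 = 123.775 PSU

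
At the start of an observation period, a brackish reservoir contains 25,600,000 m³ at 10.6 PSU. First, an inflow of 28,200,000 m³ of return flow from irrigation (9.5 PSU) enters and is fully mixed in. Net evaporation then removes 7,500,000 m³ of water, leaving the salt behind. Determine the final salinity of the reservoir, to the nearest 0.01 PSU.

After mixing: salt = 25,600,000×10.6 + 28,200,000×9.5 = 539,260,000; volume = 53,800,000 m³
After evaporation: salt unchanged = 539,260,000; volume = 53,800,000 − 7,500,000 = 46,300,000 m³
S = 539,260,000 / 46,300,000 = 11.6471 PSU

11.65 PSU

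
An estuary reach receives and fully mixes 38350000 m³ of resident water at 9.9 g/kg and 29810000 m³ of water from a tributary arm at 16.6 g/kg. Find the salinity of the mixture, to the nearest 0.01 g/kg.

12.83 g/kg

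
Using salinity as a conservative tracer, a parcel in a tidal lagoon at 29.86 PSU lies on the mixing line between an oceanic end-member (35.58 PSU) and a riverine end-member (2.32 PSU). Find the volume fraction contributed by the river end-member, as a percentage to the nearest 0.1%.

17.2%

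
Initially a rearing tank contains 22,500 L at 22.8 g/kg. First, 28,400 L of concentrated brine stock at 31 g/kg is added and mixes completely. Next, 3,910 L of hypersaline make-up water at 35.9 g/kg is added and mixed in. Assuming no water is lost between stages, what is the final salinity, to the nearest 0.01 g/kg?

27.98 g/kg

Salt balance:
Initial salt = 22,500×22.8 = 513,000
After stage 1: salt = 513,000 + 28,400×31 = 1,393,400; volume = 50,900 L; S = 27.375 g/kg
After stage 2: salt = 1,393,400 + 3,910×35.9 = 1,533,769; volume = 54,810 L
S = 1,533,769 / 54,810 = 27.9834 g/kg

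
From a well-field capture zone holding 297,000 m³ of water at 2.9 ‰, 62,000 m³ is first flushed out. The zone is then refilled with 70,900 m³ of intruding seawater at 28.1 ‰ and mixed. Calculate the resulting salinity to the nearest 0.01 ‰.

8.74 ‰

Remaining after removal: 235,000 m³ at 2.9 ‰ (salt = 681,500)
After addition: salt = 681,500 + 70,900×28.1 = 2,673,790; volume = 305,900 m³
S = 2,673,790 / 305,900 = 8.7407 ‰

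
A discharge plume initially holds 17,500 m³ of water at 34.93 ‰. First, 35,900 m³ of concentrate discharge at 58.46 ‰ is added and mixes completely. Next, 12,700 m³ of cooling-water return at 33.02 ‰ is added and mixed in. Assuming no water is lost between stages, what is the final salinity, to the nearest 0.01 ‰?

47.34 ‰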